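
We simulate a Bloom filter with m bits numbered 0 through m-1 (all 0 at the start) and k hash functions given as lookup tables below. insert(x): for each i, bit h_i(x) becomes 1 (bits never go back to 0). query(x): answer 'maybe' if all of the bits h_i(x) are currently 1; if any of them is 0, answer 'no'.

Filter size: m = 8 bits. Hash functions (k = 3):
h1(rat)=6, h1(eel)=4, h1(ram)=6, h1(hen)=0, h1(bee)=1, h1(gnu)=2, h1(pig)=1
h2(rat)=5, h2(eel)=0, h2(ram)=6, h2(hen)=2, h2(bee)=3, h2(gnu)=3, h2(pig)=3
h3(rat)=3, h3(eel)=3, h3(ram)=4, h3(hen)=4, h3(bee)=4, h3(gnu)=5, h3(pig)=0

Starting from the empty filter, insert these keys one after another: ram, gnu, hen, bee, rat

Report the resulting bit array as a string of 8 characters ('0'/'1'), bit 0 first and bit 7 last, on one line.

Answer: 11111110

Derivation:
Start: bits=00000000
After insert 'ram': sets bits 4 6 -> bits=00001010
After insert 'gnu': sets bits 2 3 5 -> bits=00111110
After insert 'hen': sets bits 0 2 4 -> bits=10111110
After insert 'bee': sets bits 1 3 4 -> bits=11111110
After insert 'rat': sets bits 3 5 6 -> bits=11111110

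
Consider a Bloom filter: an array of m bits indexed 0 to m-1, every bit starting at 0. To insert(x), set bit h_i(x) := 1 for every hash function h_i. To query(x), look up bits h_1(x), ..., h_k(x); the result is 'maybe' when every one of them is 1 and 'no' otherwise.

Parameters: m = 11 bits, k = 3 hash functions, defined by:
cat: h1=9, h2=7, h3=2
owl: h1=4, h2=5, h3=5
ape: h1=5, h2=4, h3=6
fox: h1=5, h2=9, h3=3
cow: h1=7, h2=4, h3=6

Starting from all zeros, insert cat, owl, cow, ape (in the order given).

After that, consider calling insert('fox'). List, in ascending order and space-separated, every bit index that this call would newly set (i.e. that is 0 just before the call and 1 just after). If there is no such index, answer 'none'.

Start: bits=00000000000
After insert 'cat': sets bits 2 7 9 -> bits=00100001010
After insert 'owl': sets bits 4 5 -> bits=00101101010
After insert 'cow': sets bits 4 6 7 -> bits=00101111010
After insert 'ape': sets bits 4 5 6 -> bits=00101111010
insert 'fox' would touch bits 3 5 9; currently bit3=0, bit5=1, bit9=1
Bits that are 0 among those (would change 0->1): 3

Answer: 3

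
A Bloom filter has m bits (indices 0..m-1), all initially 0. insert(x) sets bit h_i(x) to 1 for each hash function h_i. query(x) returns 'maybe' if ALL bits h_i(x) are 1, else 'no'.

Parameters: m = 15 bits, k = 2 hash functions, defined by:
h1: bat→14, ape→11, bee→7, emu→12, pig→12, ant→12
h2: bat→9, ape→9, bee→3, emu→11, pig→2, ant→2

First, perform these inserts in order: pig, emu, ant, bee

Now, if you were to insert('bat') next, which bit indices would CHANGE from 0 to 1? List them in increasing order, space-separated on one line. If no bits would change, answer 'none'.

Start: bits=000000000000000
After insert 'pig': sets bits 2 12 -> bits=001000000000100
After insert 'emu': sets bits 11 12 -> bits=001000000001100
After insert 'ant': sets bits 2 12 -> bits=001000000001100
After insert 'bee': sets bits 3 7 -> bits=001100010001100
insert 'bat' would touch bits 9 14; currently bit9=0, bit14=0
Bits that are 0 among those (would change 0->1): 9 14

Answer: 9 14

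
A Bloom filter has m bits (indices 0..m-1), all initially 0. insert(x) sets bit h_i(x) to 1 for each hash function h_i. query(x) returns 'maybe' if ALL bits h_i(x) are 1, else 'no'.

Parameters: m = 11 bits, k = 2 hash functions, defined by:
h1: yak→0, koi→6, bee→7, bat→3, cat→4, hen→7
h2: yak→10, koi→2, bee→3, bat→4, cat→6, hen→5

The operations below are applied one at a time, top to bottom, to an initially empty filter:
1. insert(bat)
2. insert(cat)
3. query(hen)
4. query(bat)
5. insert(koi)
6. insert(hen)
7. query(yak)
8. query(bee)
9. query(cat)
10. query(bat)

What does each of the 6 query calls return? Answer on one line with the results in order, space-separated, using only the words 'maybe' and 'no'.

Answer: no maybe no maybe maybe maybe

Derivation:
Start: bits=00000000000
Op 1: insert bat -> sets bits 3 4 -> bits=00011000000
Op 2: insert cat -> sets bits 4 6 -> bits=00011010000
Op 3: query hen -> checks bit5=0, bit7=0 (has a 0) -> no
Op 4: query bat -> checks bit3=1, bit4=1 (all 1) -> maybe
Op 5: insert koi -> sets bits 2 6 -> bits=00111010000
Op 6: insert hen -> sets bits 5 7 -> bits=00111111000
Op 7: query yak -> checks bit0=0, bit10=0 (has a 0) -> no
Op 8: query bee -> checks bit3=1, bit7=1 (all 1) -> maybe
Op 9: query cat -> checks bit4=1, bit6=1 (all 1) -> maybe
Op 10: query bat -> checks bit3=1, bit4=1 (all 1) -> maybe
Query results in order: no maybe no maybe maybe maybe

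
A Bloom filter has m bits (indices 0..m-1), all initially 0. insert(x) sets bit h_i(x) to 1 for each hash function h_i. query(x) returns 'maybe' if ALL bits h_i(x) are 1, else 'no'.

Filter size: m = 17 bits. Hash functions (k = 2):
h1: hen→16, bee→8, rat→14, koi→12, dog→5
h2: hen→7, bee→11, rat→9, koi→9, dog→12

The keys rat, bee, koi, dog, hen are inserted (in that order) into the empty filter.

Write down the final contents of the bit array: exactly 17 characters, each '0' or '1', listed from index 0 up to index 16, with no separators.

Start: bits=00000000000000000
After insert 'rat': sets bits 9 14 -> bits=00000000010000100
After insert 'bee': sets bits 8 11 -> bits=00000000110100100
After insert 'koi': sets bits 9 12 -> bits=00000000110110100
After insert 'dog': sets bits 5 12 -> bits=00000100110110100
After insert 'hen': sets bits 7 16 -> bits=00000101110110101

Answer: 00000101110110101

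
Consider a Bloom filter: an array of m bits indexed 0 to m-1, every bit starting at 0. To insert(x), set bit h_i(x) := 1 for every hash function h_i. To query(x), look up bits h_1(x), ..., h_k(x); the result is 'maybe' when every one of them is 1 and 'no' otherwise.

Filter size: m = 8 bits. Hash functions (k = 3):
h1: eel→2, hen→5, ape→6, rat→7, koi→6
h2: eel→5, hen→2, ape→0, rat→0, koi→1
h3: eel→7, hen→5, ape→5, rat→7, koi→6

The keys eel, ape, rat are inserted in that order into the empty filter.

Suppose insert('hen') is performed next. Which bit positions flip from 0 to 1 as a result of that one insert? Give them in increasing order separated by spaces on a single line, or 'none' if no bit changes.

Answer: none

Derivation:
Start: bits=00000000
After insert 'eel': sets bits 2 5 7 -> bits=00100101
After insert 'ape': sets bits 0 5 6 -> bits=10100111
After insert 'rat': sets bits 0 7 -> bits=10100111
insert 'hen' would touch bits 2 5; currently bit2=1, bit5=1
Bits that are 0 among those (would change 0->1): none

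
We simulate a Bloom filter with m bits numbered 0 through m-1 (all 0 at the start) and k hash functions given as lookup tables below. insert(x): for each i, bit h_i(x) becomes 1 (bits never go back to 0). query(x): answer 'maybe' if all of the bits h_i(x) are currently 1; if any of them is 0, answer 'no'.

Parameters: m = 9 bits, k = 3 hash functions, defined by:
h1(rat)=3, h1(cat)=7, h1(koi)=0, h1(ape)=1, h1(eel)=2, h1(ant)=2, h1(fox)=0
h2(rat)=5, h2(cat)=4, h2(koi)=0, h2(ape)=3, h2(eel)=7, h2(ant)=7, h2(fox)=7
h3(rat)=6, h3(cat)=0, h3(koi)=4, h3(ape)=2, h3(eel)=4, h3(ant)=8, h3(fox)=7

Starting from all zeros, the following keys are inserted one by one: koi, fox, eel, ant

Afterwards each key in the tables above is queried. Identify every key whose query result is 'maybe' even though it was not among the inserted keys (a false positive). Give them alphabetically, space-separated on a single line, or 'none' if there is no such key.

Start: bits=000000000
After insert 'koi': sets bits 0 4 -> bits=100010000
After insert 'fox': sets bits 0 7 -> bits=100010010
After insert 'eel': sets bits 2 4 7 -> bits=101010010
After insert 'ant': sets bits 2 7 8 -> bits=101010011
Not inserted: ape cat rat — query each against bits=101010011:
query ape: checks bit1=0, bit2=1, bit3=0 (has a 0) -> no => not a false positive
query cat: checks bit0=1, bit4=1, bit7=1 (all 1) -> maybe => FALSE POSITIVE
query rat: checks bit3=0, bit5=0, bit6=0 (has a 0) -> no => not a false positive
False positives (alphabetical): cat

Answer: cat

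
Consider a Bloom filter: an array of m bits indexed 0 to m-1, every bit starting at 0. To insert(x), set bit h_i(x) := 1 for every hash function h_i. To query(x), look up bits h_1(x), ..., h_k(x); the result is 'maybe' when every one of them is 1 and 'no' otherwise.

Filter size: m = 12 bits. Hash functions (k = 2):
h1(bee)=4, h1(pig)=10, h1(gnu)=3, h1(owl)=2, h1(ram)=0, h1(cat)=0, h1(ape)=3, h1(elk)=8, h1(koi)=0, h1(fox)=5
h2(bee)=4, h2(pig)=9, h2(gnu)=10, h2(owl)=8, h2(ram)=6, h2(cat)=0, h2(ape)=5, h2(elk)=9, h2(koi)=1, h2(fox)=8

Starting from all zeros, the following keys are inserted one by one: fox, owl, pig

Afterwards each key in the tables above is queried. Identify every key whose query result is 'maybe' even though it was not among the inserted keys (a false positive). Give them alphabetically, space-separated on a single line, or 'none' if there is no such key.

Start: bits=000000000000
After insert 'fox': sets bits 5 8 -> bits=000001001000
After insert 'owl': sets bits 2 8 -> bits=001001001000
After insert 'pig': sets bits 9 10 -> bits=001001001110
Not inserted: ape bee cat elk gnu koi ram — query each against bits=001001001110:
query ape: checks bit3=0, bit5=1 (has a 0) -> no => not a false positive
query bee: checks bit4=0 (has a 0) -> no => not a false positive
query cat: checks bit0=0 (has a 0) -> no => not a false positive
query elk: checks bit8=1, bit9=1 (all 1) -> maybe => FALSE POSITIVE
query gnu: checks bit3=0, bit10=1 (has a 0) -> no => not a false positive
query koi: checks bit0=0, bit1=0 (has a 0) -> no => not a false positive
query ram: checks bit0=0, bit6=0 (has a 0) -> no => not a false positive
False positives (alphabetical): elk

Answer: elk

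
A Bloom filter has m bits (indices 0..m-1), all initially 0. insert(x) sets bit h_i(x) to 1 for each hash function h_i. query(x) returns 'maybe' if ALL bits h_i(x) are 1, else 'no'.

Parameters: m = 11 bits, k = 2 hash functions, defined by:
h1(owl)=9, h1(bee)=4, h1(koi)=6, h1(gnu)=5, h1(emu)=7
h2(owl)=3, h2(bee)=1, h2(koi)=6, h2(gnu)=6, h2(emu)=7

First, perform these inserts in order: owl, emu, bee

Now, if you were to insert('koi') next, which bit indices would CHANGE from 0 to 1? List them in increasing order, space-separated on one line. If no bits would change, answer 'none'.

Start: bits=00000000000
After insert 'owl': sets bits 3 9 -> bits=00010000010
After insert 'emu': sets bits 7 -> bits=00010001010
After insert 'bee': sets bits 1 4 -> bits=01011001010
insert 'koi' would touch bits 6; currently bit6=0
Bits that are 0 among those (would change 0->1): 6

Answer: 6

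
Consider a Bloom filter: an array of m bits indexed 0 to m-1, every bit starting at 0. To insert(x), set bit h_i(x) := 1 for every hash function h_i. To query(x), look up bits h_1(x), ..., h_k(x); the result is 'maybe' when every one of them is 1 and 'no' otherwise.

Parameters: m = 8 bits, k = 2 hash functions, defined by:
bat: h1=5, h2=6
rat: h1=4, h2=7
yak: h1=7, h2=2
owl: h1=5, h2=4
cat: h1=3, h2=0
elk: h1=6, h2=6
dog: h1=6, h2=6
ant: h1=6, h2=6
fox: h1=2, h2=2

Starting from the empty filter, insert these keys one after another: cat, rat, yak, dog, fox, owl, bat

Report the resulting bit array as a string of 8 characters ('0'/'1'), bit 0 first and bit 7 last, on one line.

Answer: 10111111

Derivation:
Start: bits=00000000
After insert 'cat': sets bits 0 3 -> bits=10010000
After insert 'rat': sets bits 4 7 -> bits=10011001
After insert 'yak': sets bits 2 7 -> bits=10111001
After insert 'dog': sets bits 6 -> bits=10111011
After insert 'fox': sets bits 2 -> bits=10111011
After insert 'owl': sets bits 4 5 -> bits=10111111
After insert 'bat': sets bits 5 6 -> bits=10111111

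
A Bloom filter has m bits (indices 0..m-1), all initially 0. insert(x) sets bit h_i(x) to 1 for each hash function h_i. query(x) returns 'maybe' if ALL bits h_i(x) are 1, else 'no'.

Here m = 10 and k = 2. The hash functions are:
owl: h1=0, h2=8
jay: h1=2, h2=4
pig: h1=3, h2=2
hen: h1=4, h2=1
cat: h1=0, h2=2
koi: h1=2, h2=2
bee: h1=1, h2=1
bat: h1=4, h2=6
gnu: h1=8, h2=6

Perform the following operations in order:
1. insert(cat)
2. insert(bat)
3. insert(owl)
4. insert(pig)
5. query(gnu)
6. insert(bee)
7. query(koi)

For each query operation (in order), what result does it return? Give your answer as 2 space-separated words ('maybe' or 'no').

Start: bits=0000000000
Op 1: insert cat -> sets bits 0 2 -> bits=1010000000
Op 2: insert bat -> sets bits 4 6 -> bits=1010101000
Op 3: insert owl -> sets bits 0 8 -> bits=1010101010
Op 4: insert pig -> sets bits 2 3 -> bits=1011101010
Op 5: query gnu -> checks bit6=1, bit8=1 (all 1) -> maybe
Op 6: insert bee -> sets bits 1 -> bits=1111101010
Op 7: query koi -> checks bit2=1 (all 1) -> maybe
Query results in order: maybe maybe

Answer: maybe maybe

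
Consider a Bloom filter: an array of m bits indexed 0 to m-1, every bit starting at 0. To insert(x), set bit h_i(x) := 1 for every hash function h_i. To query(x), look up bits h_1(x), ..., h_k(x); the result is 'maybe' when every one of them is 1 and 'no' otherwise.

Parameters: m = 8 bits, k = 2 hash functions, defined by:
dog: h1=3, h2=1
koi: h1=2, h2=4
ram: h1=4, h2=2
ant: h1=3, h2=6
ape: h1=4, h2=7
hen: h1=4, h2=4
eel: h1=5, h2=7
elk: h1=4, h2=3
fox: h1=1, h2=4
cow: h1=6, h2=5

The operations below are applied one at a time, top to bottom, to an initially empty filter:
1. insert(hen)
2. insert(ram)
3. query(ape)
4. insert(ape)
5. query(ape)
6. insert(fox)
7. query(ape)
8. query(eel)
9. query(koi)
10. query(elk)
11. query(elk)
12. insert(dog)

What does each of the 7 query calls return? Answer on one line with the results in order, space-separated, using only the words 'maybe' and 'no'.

Start: bits=00000000
Op 1: insert hen -> sets bits 4 -> bits=00001000
Op 2: insert ram -> sets bits 2 4 -> bits=00101000
Op 3: query ape -> checks bit4=1, bit7=0 (has a 0) -> no
Op 4: insert ape -> sets bits 4 7 -> bits=00101001
Op 5: query ape -> checks bit4=1, bit7=1 (all 1) -> maybe
Op 6: insert fox -> sets bits 1 4 -> bits=01101001
Op 7: query ape -> checks bit4=1, bit7=1 (all 1) -> maybe
Op 8: query eel -> checks bit5=0, bit7=1 (has a 0) -> no
Op 9: query koi -> checks bit2=1, bit4=1 (all 1) -> maybe
Op 10: query elk -> checks bit3=0, bit4=1 (has a 0) -> no
Op 11: query elk -> checks bit3=0, bit4=1 (has a 0) -> no
Op 12: insert dog -> sets bits 1 3 -> bits=01111001
Query results in order: no maybe maybe no maybe no no

Answer: no maybe maybe no maybe no no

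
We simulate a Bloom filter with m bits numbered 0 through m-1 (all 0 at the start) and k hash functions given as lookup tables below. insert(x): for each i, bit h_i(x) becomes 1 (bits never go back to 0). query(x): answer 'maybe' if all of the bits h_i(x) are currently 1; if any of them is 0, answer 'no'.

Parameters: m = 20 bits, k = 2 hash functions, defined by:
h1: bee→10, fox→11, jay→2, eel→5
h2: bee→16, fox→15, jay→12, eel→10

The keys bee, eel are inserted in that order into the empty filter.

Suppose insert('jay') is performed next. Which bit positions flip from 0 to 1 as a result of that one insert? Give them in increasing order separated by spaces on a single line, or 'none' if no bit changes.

Answer: 2 12

Derivation:
Start: bits=00000000000000000000
After insert 'bee': sets bits 10 16 -> bits=00000000001000001000
After insert 'eel': sets bits 5 10 -> bits=00000100001000001000
insert 'jay' would touch bits 2 12; currently bit2=0, bit12=0
Bits that are 0 among those (would change 0->1): 2 12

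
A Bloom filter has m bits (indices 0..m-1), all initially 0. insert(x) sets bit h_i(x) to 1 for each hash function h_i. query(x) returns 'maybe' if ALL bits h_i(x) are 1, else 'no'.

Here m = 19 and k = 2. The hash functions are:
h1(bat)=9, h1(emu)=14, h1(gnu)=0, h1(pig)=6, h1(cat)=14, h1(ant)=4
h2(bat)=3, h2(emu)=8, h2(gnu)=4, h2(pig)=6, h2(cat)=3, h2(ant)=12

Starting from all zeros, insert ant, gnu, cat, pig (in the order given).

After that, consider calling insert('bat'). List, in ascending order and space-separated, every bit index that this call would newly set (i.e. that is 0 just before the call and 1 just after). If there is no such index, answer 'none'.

Start: bits=0000000000000000000
After insert 'ant': sets bits 4 12 -> bits=0000100000001000000
After insert 'gnu': sets bits 0 4 -> bits=1000100000001000000
After insert 'cat': sets bits 3 14 -> bits=1001100000001010000
After insert 'pig': sets bits 6 -> bits=1001101000001010000
insert 'bat' would touch bits 3 9; currently bit3=1, bit9=0
Bits that are 0 among those (would change 0->1): 9

Answer: 9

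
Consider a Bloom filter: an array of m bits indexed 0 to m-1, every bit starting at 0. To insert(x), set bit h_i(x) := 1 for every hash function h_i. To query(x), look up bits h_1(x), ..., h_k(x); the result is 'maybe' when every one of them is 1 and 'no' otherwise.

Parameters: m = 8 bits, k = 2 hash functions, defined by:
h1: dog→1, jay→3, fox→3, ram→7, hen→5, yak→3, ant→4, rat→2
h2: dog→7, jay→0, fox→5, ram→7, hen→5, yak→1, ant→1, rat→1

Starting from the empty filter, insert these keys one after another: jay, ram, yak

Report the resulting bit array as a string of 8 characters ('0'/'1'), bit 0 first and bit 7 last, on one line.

Start: bits=00000000
After insert 'jay': sets bits 0 3 -> bits=10010000
After insert 'ram': sets bits 7 -> bits=10010001
After insert 'yak': sets bits 1 3 -> bits=11010001

Answer: 11010001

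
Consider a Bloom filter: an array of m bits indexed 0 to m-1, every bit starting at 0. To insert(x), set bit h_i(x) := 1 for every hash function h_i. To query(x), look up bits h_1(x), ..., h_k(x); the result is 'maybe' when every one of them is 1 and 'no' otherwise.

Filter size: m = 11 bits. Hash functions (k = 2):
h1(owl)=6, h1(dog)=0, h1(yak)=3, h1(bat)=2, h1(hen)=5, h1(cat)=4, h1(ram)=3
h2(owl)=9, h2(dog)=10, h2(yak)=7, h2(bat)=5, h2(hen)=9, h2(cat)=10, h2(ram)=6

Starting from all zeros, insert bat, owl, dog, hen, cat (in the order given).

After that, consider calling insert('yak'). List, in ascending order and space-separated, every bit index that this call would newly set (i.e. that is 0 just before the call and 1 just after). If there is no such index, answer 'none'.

Start: bits=00000000000
After insert 'bat': sets bits 2 5 -> bits=00100100000
After insert 'owl': sets bits 6 9 -> bits=00100110010
After insert 'dog': sets bits 0 10 -> bits=10100110011
After insert 'hen': sets bits 5 9 -> bits=10100110011
After insert 'cat': sets bits 4 10 -> bits=10101110011
insert 'yak' would touch bits 3 7; currently bit3=0, bit7=0
Bits that are 0 among those (would change 0->1): 3 7

Answer: 3 7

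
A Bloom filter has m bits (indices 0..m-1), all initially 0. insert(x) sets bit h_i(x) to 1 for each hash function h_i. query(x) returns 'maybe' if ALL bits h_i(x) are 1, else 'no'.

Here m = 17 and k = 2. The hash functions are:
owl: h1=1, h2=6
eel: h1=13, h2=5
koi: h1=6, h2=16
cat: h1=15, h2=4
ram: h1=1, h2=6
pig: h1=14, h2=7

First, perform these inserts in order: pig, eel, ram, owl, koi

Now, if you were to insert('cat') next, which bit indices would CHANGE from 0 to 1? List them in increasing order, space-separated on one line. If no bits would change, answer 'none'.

Answer: 4 15

Derivation:
Start: bits=00000000000000000
After insert 'pig': sets bits 7 14 -> bits=00000001000000100
After insert 'eel': sets bits 5 13 -> bits=00000101000001100
After insert 'ram': sets bits 1 6 -> bits=01000111000001100
After insert 'owl': sets bits 1 6 -> bits=01000111000001100
After insert 'koi': sets bits 6 16 -> bits=01000111000001101
insert 'cat' would touch bits 4 15; currently bit4=0, bit15=0
Bits that are 0 among those (would change 0->1): 4 15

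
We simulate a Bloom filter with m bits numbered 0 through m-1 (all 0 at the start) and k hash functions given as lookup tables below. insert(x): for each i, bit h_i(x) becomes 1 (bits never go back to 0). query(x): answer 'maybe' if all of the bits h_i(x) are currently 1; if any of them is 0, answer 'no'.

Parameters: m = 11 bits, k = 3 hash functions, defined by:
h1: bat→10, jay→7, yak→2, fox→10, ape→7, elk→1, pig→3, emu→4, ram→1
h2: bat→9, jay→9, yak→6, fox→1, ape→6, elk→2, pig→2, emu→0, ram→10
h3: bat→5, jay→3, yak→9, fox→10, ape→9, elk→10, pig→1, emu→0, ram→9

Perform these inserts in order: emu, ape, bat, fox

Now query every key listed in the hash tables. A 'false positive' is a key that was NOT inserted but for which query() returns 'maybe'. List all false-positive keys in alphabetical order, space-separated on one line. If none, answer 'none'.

Start: bits=00000000000
After insert 'emu': sets bits 0 4 -> bits=10001000000
After insert 'ape': sets bits 6 7 9 -> bits=10001011010
After insert 'bat': sets bits 5 9 10 -> bits=10001111011
After insert 'fox': sets bits 1 10 -> bits=11001111011
Not inserted: elk jay pig ram yak — query each against bits=11001111011:
query elk: checks bit1=1, bit2=0, bit10=1 (has a 0) -> no => not a false positive
query jay: checks bit3=0, bit7=1, bit9=1 (has a 0) -> no => not a false positive
query pig: checks bit1=1, bit2=0, bit3=0 (has a 0) -> no => not a false positive
query ram: checks bit1=1, bit9=1, bit10=1 (all 1) -> maybe => FALSE POSITIVE
query yak: checks bit2=0, bit6=1, bit9=1 (has a 0) -> no => not a false positive
False positives (alphabetical): ram

Answer: ram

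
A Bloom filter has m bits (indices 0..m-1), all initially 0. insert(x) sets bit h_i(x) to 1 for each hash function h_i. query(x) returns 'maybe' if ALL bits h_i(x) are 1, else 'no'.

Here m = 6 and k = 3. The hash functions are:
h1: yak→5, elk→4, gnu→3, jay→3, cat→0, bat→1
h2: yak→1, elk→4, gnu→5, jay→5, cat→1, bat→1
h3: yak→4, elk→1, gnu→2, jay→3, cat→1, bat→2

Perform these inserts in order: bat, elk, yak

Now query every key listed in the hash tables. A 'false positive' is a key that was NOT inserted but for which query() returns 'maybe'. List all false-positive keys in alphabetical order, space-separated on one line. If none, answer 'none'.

Answer: none

Derivation:
Start: bits=000000
After insert 'bat': sets bits 1 2 -> bits=011000
After insert 'elk': sets bits 1 4 -> bits=011010
After insert 'yak': sets bits 1 4 5 -> bits=011011
Not inserted: cat gnu jay — query each against bits=011011:
query cat: checks bit0=0, bit1=1 (has a 0) -> no => not a false positive
query gnu: checks bit2=1, bit3=0, bit5=1 (has a 0) -> no => not a false positive
query jay: checks bit3=0, bit5=1 (has a 0) -> no => not a false positive
False positives (alphabetical): none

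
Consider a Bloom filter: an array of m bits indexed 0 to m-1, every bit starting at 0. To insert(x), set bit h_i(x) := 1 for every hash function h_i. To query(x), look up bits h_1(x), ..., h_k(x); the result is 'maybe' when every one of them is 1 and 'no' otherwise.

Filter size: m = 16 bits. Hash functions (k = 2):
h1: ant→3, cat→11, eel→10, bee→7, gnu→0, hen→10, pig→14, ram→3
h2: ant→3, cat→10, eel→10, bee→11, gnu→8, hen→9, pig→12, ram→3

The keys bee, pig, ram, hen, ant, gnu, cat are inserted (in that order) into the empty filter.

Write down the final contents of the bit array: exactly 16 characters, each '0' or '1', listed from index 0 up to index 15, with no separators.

Answer: 1001000111111010

Derivation:
Start: bits=0000000000000000
After insert 'bee': sets bits 7 11 -> bits=0000000100010000
After insert 'pig': sets bits 12 14 -> bits=0000000100011010
After insert 'ram': sets bits 3 -> bits=0001000100011010
After insert 'hen': sets bits 9 10 -> bits=0001000101111010
After insert 'ant': sets bits 3 -> bits=0001000101111010
After insert 'gnu': sets bits 0 8 -> bits=1001000111111010
After insert 'cat': sets bits 10 11 -> bits=1001000111111010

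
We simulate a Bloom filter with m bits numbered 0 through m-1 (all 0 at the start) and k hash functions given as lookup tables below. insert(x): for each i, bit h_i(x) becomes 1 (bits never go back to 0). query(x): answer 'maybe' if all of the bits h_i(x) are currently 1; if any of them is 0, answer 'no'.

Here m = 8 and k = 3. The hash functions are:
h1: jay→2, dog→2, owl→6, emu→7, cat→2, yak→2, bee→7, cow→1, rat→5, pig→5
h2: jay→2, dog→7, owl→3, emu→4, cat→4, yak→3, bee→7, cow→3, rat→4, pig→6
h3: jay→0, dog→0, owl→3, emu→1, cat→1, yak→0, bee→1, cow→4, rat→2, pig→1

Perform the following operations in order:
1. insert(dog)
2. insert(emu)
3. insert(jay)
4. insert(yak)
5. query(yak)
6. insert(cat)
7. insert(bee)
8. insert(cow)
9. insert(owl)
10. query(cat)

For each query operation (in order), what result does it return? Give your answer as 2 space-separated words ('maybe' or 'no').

Start: bits=00000000
Op 1: insert dog -> sets bits 0 2 7 -> bits=10100001
Op 2: insert emu -> sets bits 1 4 7 -> bits=11101001
Op 3: insert jay -> sets bits 0 2 -> bits=11101001
Op 4: insert yak -> sets bits 0 2 3 -> bits=11111001
Op 5: query yak -> checks bit0=1, bit2=1, bit3=1 (all 1) -> maybe
Op 6: insert cat -> sets bits 1 2 4 -> bits=11111001
Op 7: insert bee -> sets bits 1 7 -> bits=11111001
Op 8: insert cow -> sets bits 1 3 4 -> bits=11111001
Op 9: insert owl -> sets bits 3 6 -> bits=11111011
Op 10: query cat -> checks bit1=1, bit2=1, bit4=1 (all 1) -> maybe
Query results in order: maybe maybe

Answer: maybe maybe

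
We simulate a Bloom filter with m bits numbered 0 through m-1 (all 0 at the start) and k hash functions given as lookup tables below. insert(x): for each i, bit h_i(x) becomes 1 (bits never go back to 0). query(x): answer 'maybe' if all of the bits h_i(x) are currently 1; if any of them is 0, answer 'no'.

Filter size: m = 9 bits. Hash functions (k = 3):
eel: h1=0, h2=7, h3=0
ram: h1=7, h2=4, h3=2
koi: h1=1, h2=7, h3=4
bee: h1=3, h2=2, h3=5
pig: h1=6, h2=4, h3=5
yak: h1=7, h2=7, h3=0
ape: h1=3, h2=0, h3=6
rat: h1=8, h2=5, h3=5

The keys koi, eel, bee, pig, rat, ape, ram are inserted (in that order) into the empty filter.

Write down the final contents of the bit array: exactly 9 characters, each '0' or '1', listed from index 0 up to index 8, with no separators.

Answer: 111111111

Derivation:
Start: bits=000000000
After insert 'koi': sets bits 1 4 7 -> bits=010010010
After insert 'eel': sets bits 0 7 -> bits=110010010
After insert 'bee': sets bits 2 3 5 -> bits=111111010
After insert 'pig': sets bits 4 5 6 -> bits=111111110
After insert 'rat': sets bits 5 8 -> bits=111111111
After insert 'ape': sets bits 0 3 6 -> bits=111111111
After insert 'ram': sets bits 2 4 7 -> bits=111111111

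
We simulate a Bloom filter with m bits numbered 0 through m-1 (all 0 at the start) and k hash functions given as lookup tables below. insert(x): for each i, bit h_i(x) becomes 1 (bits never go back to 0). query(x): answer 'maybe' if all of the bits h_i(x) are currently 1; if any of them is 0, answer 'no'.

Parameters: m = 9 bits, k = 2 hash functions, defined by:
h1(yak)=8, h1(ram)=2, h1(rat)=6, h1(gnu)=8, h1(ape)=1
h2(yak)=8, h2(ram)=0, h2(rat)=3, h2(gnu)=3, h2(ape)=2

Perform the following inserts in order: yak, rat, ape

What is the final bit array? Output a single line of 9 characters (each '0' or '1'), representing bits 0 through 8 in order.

Answer: 011100101

Derivation:
Start: bits=000000000
After insert 'yak': sets bits 8 -> bits=000000001
After insert 'rat': sets bits 3 6 -> bits=000100101
After insert 'ape': sets bits 1 2 -> bits=011100101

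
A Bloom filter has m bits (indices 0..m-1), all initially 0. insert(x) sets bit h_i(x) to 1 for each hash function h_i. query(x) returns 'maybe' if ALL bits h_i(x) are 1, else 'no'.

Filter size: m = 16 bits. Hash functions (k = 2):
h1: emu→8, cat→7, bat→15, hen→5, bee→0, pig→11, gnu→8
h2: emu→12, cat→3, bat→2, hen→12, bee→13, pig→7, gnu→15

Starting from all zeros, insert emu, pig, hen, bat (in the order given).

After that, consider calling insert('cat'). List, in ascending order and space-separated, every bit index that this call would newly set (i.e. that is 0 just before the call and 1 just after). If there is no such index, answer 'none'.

Answer: 3

Derivation:
Start: bits=0000000000000000
After insert 'emu': sets bits 8 12 -> bits=0000000010001000
After insert 'pig': sets bits 7 11 -> bits=0000000110011000
After insert 'hen': sets bits 5 12 -> bits=0000010110011000
After insert 'bat': sets bits 2 15 -> bits=0010010110011001
insert 'cat' would touch bits 3 7; currently bit3=0, bit7=1
Bits that are 0 among those (would change 0->1): 3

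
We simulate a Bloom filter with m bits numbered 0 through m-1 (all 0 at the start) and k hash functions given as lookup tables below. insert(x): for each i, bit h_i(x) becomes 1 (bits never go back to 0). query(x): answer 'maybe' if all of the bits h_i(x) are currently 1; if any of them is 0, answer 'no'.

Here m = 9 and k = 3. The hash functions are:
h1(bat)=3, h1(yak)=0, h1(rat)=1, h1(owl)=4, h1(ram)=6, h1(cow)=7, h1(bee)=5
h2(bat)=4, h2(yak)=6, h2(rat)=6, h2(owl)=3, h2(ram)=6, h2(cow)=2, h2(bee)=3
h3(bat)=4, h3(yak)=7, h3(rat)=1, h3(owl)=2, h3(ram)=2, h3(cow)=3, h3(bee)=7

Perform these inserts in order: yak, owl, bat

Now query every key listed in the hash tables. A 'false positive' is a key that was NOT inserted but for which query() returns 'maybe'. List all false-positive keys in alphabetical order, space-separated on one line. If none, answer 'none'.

Start: bits=000000000
After insert 'yak': sets bits 0 6 7 -> bits=100000110
After insert 'owl': sets bits 2 3 4 -> bits=101110110
After insert 'bat': sets bits 3 4 -> bits=101110110
Not inserted: bee cow ram rat — query each against bits=101110110:
query bee: checks bit3=1, bit5=0, bit7=1 (has a 0) -> no => not a false positive
query cow: checks bit2=1, bit3=1, bit7=1 (all 1) -> maybe => FALSE POSITIVE
query ram: checks bit2=1, bit6=1 (all 1) -> maybe => FALSE POSITIVE
query rat: checks bit1=0, bit6=1 (has a 0) -> no => not a false positive
False positives (alphabetical): cow ram

Answer: cow ram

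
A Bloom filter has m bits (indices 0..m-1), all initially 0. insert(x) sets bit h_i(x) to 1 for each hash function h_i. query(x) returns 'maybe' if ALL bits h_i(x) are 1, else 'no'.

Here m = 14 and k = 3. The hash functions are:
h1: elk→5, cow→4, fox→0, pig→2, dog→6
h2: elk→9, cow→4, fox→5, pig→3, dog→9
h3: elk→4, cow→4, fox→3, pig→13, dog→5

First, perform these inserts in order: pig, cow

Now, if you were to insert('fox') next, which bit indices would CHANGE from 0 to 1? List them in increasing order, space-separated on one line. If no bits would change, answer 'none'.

Answer: 0 5

Derivation:
Start: bits=00000000000000
After insert 'pig': sets bits 2 3 13 -> bits=00110000000001
After insert 'cow': sets bits 4 -> bits=00111000000001
insert 'fox' would touch bits 0 3 5; currently bit0=0, bit3=1, bit5=0
Bits that are 0 among those (would change 0->1): 0 5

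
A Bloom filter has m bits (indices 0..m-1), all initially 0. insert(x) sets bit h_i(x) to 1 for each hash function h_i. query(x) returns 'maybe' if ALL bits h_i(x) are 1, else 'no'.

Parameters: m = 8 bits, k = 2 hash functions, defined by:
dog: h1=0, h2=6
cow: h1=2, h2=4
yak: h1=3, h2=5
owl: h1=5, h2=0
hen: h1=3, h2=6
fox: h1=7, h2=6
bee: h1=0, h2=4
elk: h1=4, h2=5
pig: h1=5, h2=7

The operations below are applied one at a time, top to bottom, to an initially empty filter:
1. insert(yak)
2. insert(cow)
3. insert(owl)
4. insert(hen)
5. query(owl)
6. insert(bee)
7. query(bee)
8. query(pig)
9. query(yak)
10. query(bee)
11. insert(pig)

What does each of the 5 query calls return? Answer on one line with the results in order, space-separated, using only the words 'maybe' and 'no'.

Answer: maybe maybe no maybe maybe

Derivation:
Start: bits=00000000
Op 1: insert yak -> sets bits 3 5 -> bits=00010100
Op 2: insert cow -> sets bits 2 4 -> bits=00111100
Op 3: insert owl -> sets bits 0 5 -> bits=10111100
Op 4: insert hen -> sets bits 3 6 -> bits=10111110
Op 5: query owl -> checks bit0=1, bit5=1 (all 1) -> maybe
Op 6: insert bee -> sets bits 0 4 -> bits=10111110
Op 7: query bee -> checks bit0=1, bit4=1 (all 1) -> maybe
Op 8: query pig -> checks bit5=1, bit7=0 (has a 0) -> no
Op 9: query yak -> checks bit3=1, bit5=1 (all 1) -> maybe
Op 10: query bee -> checks bit0=1, bit4=1 (all 1) -> maybe
Op 11: insert pig -> sets bits 5 7 -> bits=10111111
Query results in order: maybe maybe no maybe maybe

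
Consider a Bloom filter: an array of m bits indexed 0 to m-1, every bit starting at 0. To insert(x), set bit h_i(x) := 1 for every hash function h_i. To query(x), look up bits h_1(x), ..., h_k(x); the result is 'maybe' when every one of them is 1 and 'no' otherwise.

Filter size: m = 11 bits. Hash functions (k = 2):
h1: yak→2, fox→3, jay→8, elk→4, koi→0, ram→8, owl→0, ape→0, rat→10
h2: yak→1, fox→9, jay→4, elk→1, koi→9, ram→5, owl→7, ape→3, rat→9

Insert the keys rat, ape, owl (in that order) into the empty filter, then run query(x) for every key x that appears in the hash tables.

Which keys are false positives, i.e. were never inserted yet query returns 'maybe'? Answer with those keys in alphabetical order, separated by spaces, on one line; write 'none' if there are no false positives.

Start: bits=00000000000
After insert 'rat': sets bits 9 10 -> bits=00000000011
After insert 'ape': sets bits 0 3 -> bits=10010000011
After insert 'owl': sets bits 0 7 -> bits=10010001011
Not inserted: elk fox jay koi ram yak — query each against bits=10010001011:
query elk: checks bit1=0, bit4=0 (has a 0) -> no => not a false positive
query fox: checks bit3=1, bit9=1 (all 1) -> maybe => FALSE POSITIVE
query jay: checks bit4=0, bit8=0 (has a 0) -> no => not a false positive
query koi: checks bit0=1, bit9=1 (all 1) -> maybe => FALSE POSITIVE
query ram: checks bit5=0, bit8=0 (has a 0) -> no => not a false positive
query yak: checks bit1=0, bit2=0 (has a 0) -> no => not a false positive
False positives (alphabetical): fox koi

Answer: fox koi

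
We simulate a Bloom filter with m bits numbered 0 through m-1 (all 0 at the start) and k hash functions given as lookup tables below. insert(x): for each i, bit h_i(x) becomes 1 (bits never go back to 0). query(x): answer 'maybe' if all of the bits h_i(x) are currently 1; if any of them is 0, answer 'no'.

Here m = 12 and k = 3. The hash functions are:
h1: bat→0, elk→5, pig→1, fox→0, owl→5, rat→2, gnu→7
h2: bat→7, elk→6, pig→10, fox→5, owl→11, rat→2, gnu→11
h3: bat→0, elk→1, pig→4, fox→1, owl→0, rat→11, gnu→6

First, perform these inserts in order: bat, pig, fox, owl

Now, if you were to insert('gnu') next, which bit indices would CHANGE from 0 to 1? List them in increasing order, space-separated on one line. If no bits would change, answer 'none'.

Start: bits=000000000000
After insert 'bat': sets bits 0 7 -> bits=100000010000
After insert 'pig': sets bits 1 4 10 -> bits=110010010010
After insert 'fox': sets bits 0 1 5 -> bits=110011010010
After insert 'owl': sets bits 0 5 11 -> bits=110011010011
insert 'gnu' would touch bits 6 7 11; currently bit6=0, bit7=1, bit11=1
Bits that are 0 among those (would change 0->1): 6

Answer: 6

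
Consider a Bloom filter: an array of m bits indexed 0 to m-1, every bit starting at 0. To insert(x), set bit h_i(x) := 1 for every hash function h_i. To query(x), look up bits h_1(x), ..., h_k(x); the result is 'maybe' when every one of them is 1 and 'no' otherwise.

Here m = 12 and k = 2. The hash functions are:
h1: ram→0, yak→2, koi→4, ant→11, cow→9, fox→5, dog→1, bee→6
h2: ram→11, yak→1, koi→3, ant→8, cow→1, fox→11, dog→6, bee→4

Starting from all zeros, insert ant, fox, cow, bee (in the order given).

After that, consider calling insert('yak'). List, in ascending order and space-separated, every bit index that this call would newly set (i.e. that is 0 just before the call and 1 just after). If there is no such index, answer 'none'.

Start: bits=000000000000
After insert 'ant': sets bits 8 11 -> bits=000000001001
After insert 'fox': sets bits 5 11 -> bits=000001001001
After insert 'cow': sets bits 1 9 -> bits=010001001101
After insert 'bee': sets bits 4 6 -> bits=010011101101
insert 'yak' would touch bits 1 2; currently bit1=1, bit2=0
Bits that are 0 among those (would change 0->1): 2

Answer: 2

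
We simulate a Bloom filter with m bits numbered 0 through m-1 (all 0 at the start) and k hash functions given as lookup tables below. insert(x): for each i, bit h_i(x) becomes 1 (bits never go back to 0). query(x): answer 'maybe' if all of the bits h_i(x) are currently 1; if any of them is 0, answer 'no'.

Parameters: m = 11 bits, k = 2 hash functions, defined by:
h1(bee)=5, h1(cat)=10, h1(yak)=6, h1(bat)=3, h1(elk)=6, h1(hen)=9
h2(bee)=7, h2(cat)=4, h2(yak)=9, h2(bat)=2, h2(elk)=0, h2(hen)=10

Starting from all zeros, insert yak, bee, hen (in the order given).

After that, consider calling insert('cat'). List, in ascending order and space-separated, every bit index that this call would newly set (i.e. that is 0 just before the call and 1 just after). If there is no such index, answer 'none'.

Answer: 4

Derivation:
Start: bits=00000000000
After insert 'yak': sets bits 6 9 -> bits=00000010010
After insert 'bee': sets bits 5 7 -> bits=00000111010
After insert 'hen': sets bits 9 10 -> bits=00000111011
insert 'cat' would touch bits 4 10; currently bit4=0, bit10=1
Bits that are 0 among those (would change 0->1): 4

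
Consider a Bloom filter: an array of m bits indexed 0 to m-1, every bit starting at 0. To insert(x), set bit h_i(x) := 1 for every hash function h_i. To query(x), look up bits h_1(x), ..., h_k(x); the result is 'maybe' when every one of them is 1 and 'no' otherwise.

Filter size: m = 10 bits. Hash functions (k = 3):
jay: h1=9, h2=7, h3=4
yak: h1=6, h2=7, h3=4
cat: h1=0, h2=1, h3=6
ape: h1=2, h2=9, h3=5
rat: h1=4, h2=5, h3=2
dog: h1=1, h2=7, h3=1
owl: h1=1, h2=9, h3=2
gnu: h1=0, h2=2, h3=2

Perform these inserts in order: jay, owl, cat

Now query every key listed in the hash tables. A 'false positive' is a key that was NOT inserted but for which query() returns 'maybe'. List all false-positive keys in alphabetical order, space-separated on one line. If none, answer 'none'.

Start: bits=0000000000
After insert 'jay': sets bits 4 7 9 -> bits=0000100101
After insert 'owl': sets bits 1 2 9 -> bits=0110100101
After insert 'cat': sets bits 0 1 6 -> bits=1110101101
Not inserted: ape dog gnu rat yak — query each against bits=1110101101:
query ape: checks bit2=1, bit5=0, bit9=1 (has a 0) -> no => not a false positive
query dog: checks bit1=1, bit7=1 (all 1) -> maybe => FALSE POSITIVE
query gnu: checks bit0=1, bit2=1 (all 1) -> maybe => FALSE POSITIVE
query rat: checks bit2=1, bit4=1, bit5=0 (has a 0) -> no => not a false positive
query yak: checks bit4=1, bit6=1, bit7=1 (all 1) -> maybe => FALSE POSITIVE
False positives (alphabetical): dog gnu yak

Answer: dog gnu yak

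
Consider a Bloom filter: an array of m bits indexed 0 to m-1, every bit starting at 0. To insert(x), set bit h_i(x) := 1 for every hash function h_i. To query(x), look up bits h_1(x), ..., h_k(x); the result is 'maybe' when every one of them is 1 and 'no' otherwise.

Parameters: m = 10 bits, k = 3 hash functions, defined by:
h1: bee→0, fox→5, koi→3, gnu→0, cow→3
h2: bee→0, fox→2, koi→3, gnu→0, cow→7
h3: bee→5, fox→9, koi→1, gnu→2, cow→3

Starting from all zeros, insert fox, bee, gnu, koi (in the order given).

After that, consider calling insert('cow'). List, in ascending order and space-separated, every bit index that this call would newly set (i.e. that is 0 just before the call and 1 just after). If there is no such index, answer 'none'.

Answer: 7

Derivation:
Start: bits=0000000000
After insert 'fox': sets bits 2 5 9 -> bits=0010010001
After insert 'bee': sets bits 0 5 -> bits=1010010001
After insert 'gnu': sets bits 0 2 -> bits=1010010001
After insert 'koi': sets bits 1 3 -> bits=1111010001
insert 'cow' would touch bits 3 7; currently bit3=1, bit7=0
Bits that are 0 among those (would change 0->1): 7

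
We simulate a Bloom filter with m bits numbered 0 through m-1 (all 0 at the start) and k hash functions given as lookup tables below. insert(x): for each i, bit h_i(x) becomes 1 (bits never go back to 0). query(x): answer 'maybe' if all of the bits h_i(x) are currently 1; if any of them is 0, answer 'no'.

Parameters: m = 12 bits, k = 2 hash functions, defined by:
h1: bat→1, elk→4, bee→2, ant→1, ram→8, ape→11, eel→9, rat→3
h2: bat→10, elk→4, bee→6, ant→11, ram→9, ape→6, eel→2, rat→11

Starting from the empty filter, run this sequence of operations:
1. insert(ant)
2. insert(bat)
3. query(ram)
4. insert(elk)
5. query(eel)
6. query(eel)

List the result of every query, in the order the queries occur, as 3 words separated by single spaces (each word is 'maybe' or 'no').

Start: bits=000000000000
Op 1: insert ant -> sets bits 1 11 -> bits=010000000001
Op 2: insert bat -> sets bits 1 10 -> bits=010000000011
Op 3: query ram -> checks bit8=0, bit9=0 (has a 0) -> no
Op 4: insert elk -> sets bits 4 -> bits=010010000011
Op 5: query eel -> checks bit2=0, bit9=0 (has a 0) -> no
Op 6: query eel -> checks bit2=0, bit9=0 (has a 0) -> no
Query results in order: no no no

Answer: no no no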